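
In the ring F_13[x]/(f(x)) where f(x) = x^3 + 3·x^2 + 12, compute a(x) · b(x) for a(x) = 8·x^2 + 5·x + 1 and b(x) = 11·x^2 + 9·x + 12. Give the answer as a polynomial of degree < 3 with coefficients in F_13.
Multiply as integer polynomials: a · b = 88·x^4 + 127·x^3 + 152·x^2 + 69·x + 12. Reducing coefficients mod 13: a · b ≡ 10·x^4 + 10·x^3 + 9·x^2 + 4·x + 12. Now divide by f(x) = x^3 + 3·x^2 + 12 in F_13[x], eliminating the leading term at each step:
  leading term 10·x^4: subtract (10·x)·f(x) = 10·x^4 + 4·x^3 + 3·x, leaving 6·x^3 + 9·x^2 + x + 12 (coefficients mod 13)
  leading term 6·x^3: subtract (6)·f(x) = 6·x^3 + 5·x^2 + 7, leaving 4·x^2 + x + 5 (coefficients mod 13)
The degree is now < 3, so this is the remainder. Hence a · b ≡ 4·x^2 + x + 5 in F_13[x]/(f).

Final answer: a · b ≡ 4·x^2 + x + 5 (mod f(x))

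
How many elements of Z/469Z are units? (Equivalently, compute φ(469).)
Z/469Z has φ(469) = 396 units

An element a ∈ Z/469Z is a unit iff gcd(a, 469) = 1, so the number of units is φ(469). φ is multiplicative, with φ(p^e) = p^e − p^(e−1). Factorise 469 = 7 · 67. Then
  φ(469) = (7 − 1) · (67 − 1) = 6 · 66 = 396.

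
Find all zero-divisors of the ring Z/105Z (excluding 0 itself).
nonzero zero-divisors of Z/105Z = {3, 5, 6, 7, 9, 10, 12, 14, 15, 18, 20, 21, 24, 25, 27, 28, 30, 33, 35, 36, 39, 40, 42, 45, 48, 49, 50, 51, 54, 55, 56, 57, 60, 63, 65, 66, 69, 70, 72, 75, 77, 78, 80, 81, 84, 85, 87, 90, 91, 93, 95, 96, 98, 99, 100, 102}

An element a ∈ Z/105Z (with a ≠ 0) is a zero-divisor iff gcd(a, 105) > 1 (because a is a unit precisely when gcd(a, n) = 1, and in Z/nZ every nonzero, non-unit element is a zero-divisor). Scan a = 1, ..., 104 and keep those with gcd(a, 105) > 1:
  gcd(3, 105) = 3, gcd(5, 105) = 5, gcd(6, 105) = 3, gcd(7, 105) = 7, gcd(9, 105) = 3, gcd(10, 105) = 5, gcd(12, 105) = 3, gcd(14, 105) = 7, gcd(15, 105) = 15, gcd(18, 105) = 3, gcd(20, 105) = 5, gcd(21, 105) = 21, gcd(24, 105) = 3, gcd(25, 105) = 5, gcd(27, 105) = 3, gcd(28, 105) = 7, gcd(30, 105) = 15, gcd(33, 105) = 3, gcd(35, 105) = 35, gcd(36, 105) = 3, gcd(39, 105) = 3, gcd(40, 105) = 5, gcd(42, 105) = 21, gcd(45, 105) = 15, gcd(48, 105) = 3, gcd(49, 105) = 7, gcd(50, 105) = 5, gcd(51, 105) = 3, gcd(54, 105) = 3, gcd(55, 105) = 5, gcd(56, 105) = 7, gcd(57, 105) = 3, gcd(60, 105) = 15, gcd(63, 105) = 21, gcd(65, 105) = 5, gcd(66, 105) = 3, gcd(69, 105) = 3, gcd(70, 105) = 35, gcd(72, 105) = 3, gcd(75, 105) = 15, gcd(77, 105) = 7, gcd(78, 105) = 3, gcd(80, 105) = 5, gcd(81, 105) = 3, gcd(84, 105) = 21, gcd(85, 105) = 5, gcd(87, 105) = 3, gcd(90, 105) = 15, gcd(91, 105) = 7, gcd(93, 105) = 3, gcd(95, 105) = 5, gcd(96, 105) = 3, gcd(98, 105) = 7, gcd(99, 105) = 3, gcd(100, 105) = 5, gcd(102, 105) = 3.
All other a ∈ {1, ..., 104} have gcd(a, 105) = 1 and are units. So the nonzero zero-divisors are exactly the 56 values of a appearing in this scan.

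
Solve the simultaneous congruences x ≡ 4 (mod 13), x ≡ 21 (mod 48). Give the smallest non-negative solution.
The moduli 13, 48 are pairwise coprime, so by the CRT there is a unique solution mod 13·48 = 624.
Solve by successive substitution. Start with x ≡ 4 (mod 13).
  Combine with x ≡ 21 (mod 48): write x = 4 + 13·t and require 4 + 13·t ≡ 21 (mod 48), i.e. 13·t ≡ 21 − 4 ≡ 17 (mod 48). Since 13^(−1) ≡ 37 (mod 48), t ≡ 37·17 ≡ 5 (mod 48). So x ≡ 4 + 13·5 = 69 (mod 624).
Unique solution in [0, 624): x = 69.

Final answer: x ≡ 69 (mod 624); the representative in [0, 624) is 69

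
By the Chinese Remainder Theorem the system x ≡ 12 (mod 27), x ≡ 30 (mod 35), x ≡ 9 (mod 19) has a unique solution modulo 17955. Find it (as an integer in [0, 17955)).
The moduli 27, 35, 19 are pairwise coprime, so by the CRT there is a unique solution mod 27·35·19 = 17955.
Solve by successive substitution. Start with x ≡ 12 (mod 27).
  Combine with x ≡ 30 (mod 35): write x = 12 + 27·t and require 12 + 27·t ≡ 30 (mod 35), i.e. 27·t ≡ 30 − 12 ≡ 18 (mod 35). Since 27^(−1) ≡ 13 (mod 35), t ≡ 13·18 ≡ 24 (mod 35). So x ≡ 12 + 27·24 = 660 (mod 945).
  Combine with x ≡ 9 (mod 19): write x = 660 + 945·t and require 660 + 945·t ≡ 9 (mod 19), i.e. 945·t ≡ 9 − 660 ≡ 14 (mod 19). Since 945^(−1) ≡ 15 (mod 19) (945 ≡ 14 (mod 19)), t ≡ 15·14 ≡ 1 (mod 19). So x ≡ 660 + 945·1 = 1605 (mod 17955).
Unique solution in [0, 17955): x = 1605.

Final answer: x ≡ 1605 (mod 17955); the representative in [0, 17955) is 1605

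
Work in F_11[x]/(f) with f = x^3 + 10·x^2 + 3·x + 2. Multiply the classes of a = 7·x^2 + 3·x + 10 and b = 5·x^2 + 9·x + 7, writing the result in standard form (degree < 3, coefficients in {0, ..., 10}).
Multiply as integer polynomials: a · b = 35·x^4 + 78·x^3 + 126·x^2 + 111·x + 70. Reducing coefficients mod 11: a · b ≡ 2·x^4 + x^3 + 5·x^2 + x + 4. Now divide by f(x) = x^3 + 10·x^2 + 3·x + 2 in F_11[x], eliminating the leading term at each step:
  leading term 2·x^4: subtract (2·x)·f(x) = 2·x^4 + 9·x^3 + 6·x^2 + 4·x, leaving 3·x^3 + 10·x^2 + 8·x + 4 (coefficients mod 11)
  leading term 3·x^3: subtract (3)·f(x) = 3·x^3 + 8·x^2 + 9·x + 6, leaving 2·x^2 + 10·x + 9 (coefficients mod 11)
The degree is now < 3, so this is the remainder. Hence a · b ≡ 2·x^2 + 10·x + 9 in F_11[x]/(f).

Final answer: a · b ≡ 2·x^2 + 10·x + 9 (mod f(x))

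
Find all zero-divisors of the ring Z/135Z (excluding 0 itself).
nonzero zero-divisors of Z/135Z = {3, 5, 6, 9, 10, 12, 15, 18, 20, 21, 24, 25, 27, 30, 33, 35, 36, 39, 40, 42, 45, 48, 50, 51, 54, 55, 57, 60, 63, 65, 66, 69, 70, 72, 75, 78, 80, 81, 84, 85, 87, 90, 93, 95, 96, 99, 100, 102, 105, 108, 110, 111, 114, 115, 117, 120, 123, 125, 126, 129, 130, 132}

An element a ∈ Z/135Z (with a ≠ 0) is a zero-divisor iff gcd(a, 135) > 1 (because a is a unit precisely when gcd(a, n) = 1, and in Z/nZ every nonzero, non-unit element is a zero-divisor). Scan a = 1, ..., 134 and keep those with gcd(a, 135) > 1:
  gcd(3, 135) = 3, gcd(5, 135) = 5, gcd(6, 135) = 3, gcd(9, 135) = 9, gcd(10, 135) = 5, gcd(12, 135) = 3, gcd(15, 135) = 15, gcd(18, 135) = 9, gcd(20, 135) = 5, gcd(21, 135) = 3, gcd(24, 135) = 3, gcd(25, 135) = 5, gcd(27, 135) = 27, gcd(30, 135) = 15, gcd(33, 135) = 3, gcd(35, 135) = 5, gcd(36, 135) = 9, gcd(39, 135) = 3, gcd(40, 135) = 5, gcd(42, 135) = 3, gcd(45, 135) = 45, gcd(48, 135) = 3, gcd(50, 135) = 5, gcd(51, 135) = 3, gcd(54, 135) = 27, gcd(55, 135) = 5, gcd(57, 135) = 3, gcd(60, 135) = 15, gcd(63, 135) = 9, gcd(65, 135) = 5, gcd(66, 135) = 3, gcd(69, 135) = 3, gcd(70, 135) = 5, gcd(72, 135) = 9, gcd(75, 135) = 15, gcd(78, 135) = 3, gcd(80, 135) = 5, gcd(81, 135) = 27, gcd(84, 135) = 3, gcd(85, 135) = 5, gcd(87, 135) = 3, gcd(90, 135) = 45, gcd(93, 135) = 3, gcd(95, 135) = 5, gcd(96, 135) = 3, gcd(99, 135) = 9, gcd(100, 135) = 5, gcd(102, 135) = 3, gcd(105, 135) = 15, gcd(108, 135) = 27, gcd(110, 135) = 5, gcd(111, 135) = 3, gcd(114, 135) = 3, gcd(115, 135) = 5, gcd(117, 135) = 9, gcd(120, 135) = 15, gcd(123, 135) = 3, gcd(125, 135) = 5, gcd(126, 135) = 9, gcd(129, 135) = 3, gcd(130, 135) = 5, gcd(132, 135) = 3.
All other a ∈ {1, ..., 134} have gcd(a, 135) = 1 and are units. So the nonzero zero-divisors are exactly the 62 values of a appearing in this scan.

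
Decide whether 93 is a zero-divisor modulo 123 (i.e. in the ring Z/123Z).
YES

gcd(93, 123) = 3 > 1, so 93 is not a unit in Z/123Z. In Z/nZ every nonzero non-unit is a zero-divisor: explicitly, take b = 123/gcd = 41 ≠ 0 (mod 123); then 93·41 = 3813 = 31·123, i.e. 93·41 ≡ 0 (mod 123). So 93 is a zero-divisor.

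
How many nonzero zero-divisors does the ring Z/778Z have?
Z/778Z has 389 nonzero zero-divisors

In Z/778Z each nonzero element is either a unit (gcd with 778 is 1) or a zero-divisor (gcd > 1). The number of units is φ(778): factorise 778 = 2 · 389, so φ(778) = (2 − 1) · (389 − 1) = 1 · 388 = 388. The nonzero elements number 778 − 1 = 777. Hence the nonzero zero-divisors number 777 − 388 = 389.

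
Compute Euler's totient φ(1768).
φ(1768) = 768

φ is multiplicative, with φ(p^e) = p^e − p^(e−1). Factorise 1768 = 2^3 · 13 · 17. Then
  φ(1768) = (2^3 − 2^2) · (13 − 1) · (17 − 1) = 4 · 12 · 16 = 768.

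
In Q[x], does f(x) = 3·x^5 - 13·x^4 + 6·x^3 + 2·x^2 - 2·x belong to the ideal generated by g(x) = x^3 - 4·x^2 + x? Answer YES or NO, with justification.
NO

In Q[x] the ideal (g) consists of all multiples of g, so f ∈ (g) iff g | f, i.e. iff the remainder of f on division by g is 0. Divide f by g (g is monic, so eliminate the leading term of the running remainder at each step):
  leading term 3·x^5: subtract (3·x^2)·g(x) = 3·x^5 - 12·x^4 + 3·x^3, leaving -x^4 + 3·x^3 + 2·x^2 - 2·x
  leading term -x^4: subtract (-x)·g(x) = -x^4 + 4·x^3 - x^2, leaving -x^3 + 3·x^2 - 2·x
  leading term -x^3: subtract (-1)·g(x) = -x^3 + 4·x^2 - x, leaving -x^2 - x
The remainder r(x) = -x^2 - x ≠ 0 (and deg r < deg g), so g ∤ f, i.e. f ∉ (g).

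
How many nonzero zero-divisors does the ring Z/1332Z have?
Z/1332Z has 899 nonzero zero-divisors

In Z/1332Z each nonzero element is either a unit (gcd with 1332 is 1) or a zero-divisor (gcd > 1). The number of units is φ(1332): factorise 1332 = 2^2 · 3^2 · 37, so φ(1332) = (2^2 − 2^1) · (3^2 − 3^1) · (37 − 1) = 2 · 6 · 36 = 432. The nonzero elements number 1332 − 1 = 1331. Hence the nonzero zero-divisors number 1331 − 432 = 899.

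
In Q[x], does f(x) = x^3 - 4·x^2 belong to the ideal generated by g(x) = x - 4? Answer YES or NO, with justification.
YES

In Q[x] the ideal (g) consists of all multiples of g, so f ∈ (g) iff g | f, i.e. iff the remainder of f on division by g is 0. Divide f by g (g is monic, so eliminate the leading term of the running remainder at each step):
  leading term x^3: subtract (x^2)·g(x) = x^3 - 4·x^2, leaving 0
The remainder is 0, so f(x) = g(x) · h(x) with h(x) = x^2. Hence g | f, i.e. f ∈ (g).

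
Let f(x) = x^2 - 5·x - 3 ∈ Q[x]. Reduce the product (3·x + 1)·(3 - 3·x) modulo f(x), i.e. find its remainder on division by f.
First multiply in Q[x] without reducing: a · b = -9·x^2 + 6·x + 3. Now divide by f(x) = x^2 - 5·x - 3, eliminating the leading term at each step:
  leading term -9·x^2: subtract (-9)·f(x) = -9·x^2 + 45·x + 27, leaving -39·x - 24
The degree is now < 2, so this is the remainder. Hence a · b ≡ -39·x - 24 in Q[x]/(f).

Final answer: a · b ≡ -39·x - 24 (mod f(x))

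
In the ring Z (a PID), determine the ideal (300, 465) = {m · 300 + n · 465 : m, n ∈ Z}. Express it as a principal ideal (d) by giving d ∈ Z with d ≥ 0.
In the PID Z, (a, b) is generated by gcd(a, b). Compute gcd(465, 300) with the extended Euclidean algorithm, tracking rows (r, s, t) with s·465 + t·300 = r:
  row A: (465, 1, 0)   [1·465 + 0·300 = 465]
  row B: (300, 0, 1)   [0·465 + 1·300 = 300]
  465 = 1·300 + 165   → row C = row A − 1·row B = (165, 1, −1)   [check: 1·465 − 1·300 = 165]
  300 = 1·165 + 135   → row D = row B − 1·row C = (135, −1, 2)   [check: −1·465 + 2·300 = 135]
  165 = 1·135 + 30   → row E = row C − 1·row D = (30, 2, −3)   [check: 2·465 − 3·300 = 30]
  135 = 4·30 + 15   → row F = row D − 4·row E = (15, −9, 14)   [check: −9·465 + 14·300 = 15]
  30 = 2·15 + 0   → remainder 0, stop. gcd = 15 (last nonzero row F).
So gcd(300, 465) = 15, with Bézout identity −9·465 + 14·300 = 15. Containment (⊇): the Bézout identity exhibits 15 as an element of (300, 465), giving (15) ⊆ (300, 465). Containment (⊆): since 15 | 300 and 15 | 465 (300 = 15·20, 465 = 15·31), every Z-linear combination of 300 and 465 is divisible by 15, so (300, 465) ⊆ (15). Therefore (300, 465) = (15), d = 15.

Final answer: (300, 465) = (15); d = 15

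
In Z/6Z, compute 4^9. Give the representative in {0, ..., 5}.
Use repeated squaring. Binary(9) = 1001. Walk through the bits of the exponent 9 left-to-right: at each bit after the leading one, square the running value, then multiply by 4 if the bit is 1 (always reducing mod 6):
  bit 1 = 1 (leading): start with 4.
  bit 2 = 0: square 4^2 = 16 ≡ 4 (mod 6).
  bit 3 = 0: square 4^2 = 16 ≡ 4 (mod 6).
  bit 4 = 1: square 4^2 = 16 ≡ 4; bit is 1, so multiply 4·4 = 16 ≡ 4 (mod 6).
Final value: 4^9 ≡ 4 (mod 6).

Final answer: 4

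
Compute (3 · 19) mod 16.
Reduce the factors first: 19 ≡ 3 (mod 16), so 3 · 19 ≡ 3 · 3 (mod 16). 3 · 3 = 9. Dividing by 16: 9 = 0·16 + 9. So (3 · 19) mod 16 = 9.

Final answer: 9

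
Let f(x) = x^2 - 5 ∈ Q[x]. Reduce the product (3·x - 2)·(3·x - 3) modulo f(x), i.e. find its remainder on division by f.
First multiply in Q[x] without reducing: a · b = 9·x^2 - 15·x + 6. Now divide by f(x) = x^2 - 5, eliminating the leading term at each step:
  leading term 9·x^2: subtract (9)·f(x) = 9·x^2 - 45, leaving 51 - 15·x
The degree is now < 2, so this is the remainder. Hence a · b ≡ 51 - 15·x in Q[x]/(f).

Final answer: a · b ≡ 51 - 15·x (mod f(x))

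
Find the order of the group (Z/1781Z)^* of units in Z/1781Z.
|(Z/1781Z)^*| = 1632

(Z/1781Z)^* consists of the classes a with gcd(a, 1781) = 1, so its order is φ(1781). φ is multiplicative, with φ(p^e) = p^e − p^(e−1). Factorise 1781 = 13 · 137. Then
  φ(1781) = (13 − 1) · (137 − 1) = 12 · 136 = 1632.
Thus |(Z/1781Z)^*| = 1632.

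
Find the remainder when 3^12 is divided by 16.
1

Use repeated squaring. Binary(12) = 1100. Walk through the bits of the exponent 12 left-to-right: at each bit after the leading one, square the running value, then multiply by 3 if the bit is 1 (always reducing mod 16):
  bit 1 = 1 (leading): start with 3.
  bit 2 = 1: square 3^2 = 9; bit is 1, so multiply 9·3 = 27 ≡ 11 (mod 16).
  bit 3 = 0: square 11^2 = 121 ≡ 9 (mod 16).
  bit 4 = 0: square 9^2 = 81 ≡ 1 (mod 16).
Final value: 3^12 ≡ 1 (mod 16).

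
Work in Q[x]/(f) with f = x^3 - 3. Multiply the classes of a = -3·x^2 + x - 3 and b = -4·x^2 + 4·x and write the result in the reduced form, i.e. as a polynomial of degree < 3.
a · b ≡ 16·x^2 + 24·x - 48 (mod f(x))

First multiply in Q[x] without reducing: a · b = 12·x^4 - 16·x^3 + 16·x^2 - 12·x. Now divide by f(x) = x^3 - 3, eliminating the leading term at each step:
  leading term 12·x^4: subtract (12·x)·f(x) = 12·x^4 - 36·x, leaving -16·x^3 + 16·x^2 + 24·x
  leading term -16·x^3: subtract (-16)·f(x) = 48 - 16·x^3, leaving 16·x^2 + 24·x - 48
The degree is now < 3, so this is the remainder. Hence a · b ≡ 16·x^2 + 24·x - 48 in Q[x]/(f).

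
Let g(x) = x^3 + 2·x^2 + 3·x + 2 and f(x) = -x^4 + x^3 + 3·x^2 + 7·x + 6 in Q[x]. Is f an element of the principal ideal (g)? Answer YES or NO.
YES

In Q[x] the ideal (g) consists of all multiples of g, so f ∈ (g) iff g | f, i.e. iff the remainder of f on division by g is 0. Divide f by g (g is monic, so eliminate the leading term of the running remainder at each step):
  leading term -x^4: subtract (-x)·g(x) = -x^4 - 2·x^3 - 3·x^2 - 2·x, leaving 3·x^3 + 6·x^2 + 9·x + 6
  leading term 3·x^3: subtract (3)·g(x) = 3·x^3 + 6·x^2 + 9·x + 6, leaving 0
The remainder is 0, so f(x) = g(x) · h(x) with h(x) = 3 - x. Hence g | f, i.e. f ∈ (g).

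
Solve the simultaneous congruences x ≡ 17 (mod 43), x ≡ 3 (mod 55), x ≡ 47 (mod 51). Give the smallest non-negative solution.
x ≡ 39878 (mod 120615); the representative in [0, 120615) is 39878

The moduli 43, 55, 51 are pairwise coprime, so by the CRT there is a unique solution mod 43·55·51 = 120615.
Solve by successive substitution. Start with x ≡ 17 (mod 43).
  Combine with x ≡ 3 (mod 55): write x = 17 + 43·t and require 17 + 43·t ≡ 3 (mod 55), i.e. 43·t ≡ 3 − 17 ≡ 41 (mod 55). Since 43^(−1) ≡ 32 (mod 55), t ≡ 32·41 ≡ 47 (mod 55). So x ≡ 17 + 43·47 = 2038 (mod 2365).
  Combine with x ≡ 47 (mod 51): write x = 2038 + 2365·t and require 2038 + 2365·t ≡ 47 (mod 51), i.e. 2365·t ≡ 47 − 2038 ≡ 49 (mod 51). Since 2365^(−1) ≡ 43 (mod 51) (2365 ≡ 19 (mod 51)), t ≡ 43·49 ≡ 16 (mod 51). So x ≡ 2038 + 2365·16 = 39878 (mod 120615).
Unique solution in [0, 120615): x = 39878.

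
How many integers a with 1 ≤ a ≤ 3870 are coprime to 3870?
The number of a ∈ {1, ..., 3870} with gcd(a, 3870) = 1 is by definition Euler's totient φ(3870). φ is multiplicative, with φ(p^e) = p^e − p^(e−1). Factorise 3870 = 2 · 3^2 · 5 · 43. Then
  φ(3870) = (2 − 1) · (3^2 − 3^1) · (5 − 1) · (43 − 1) = 1 · 6 · 4 · 42 = 1008.
So there are 1008 such integers.

Final answer: 1008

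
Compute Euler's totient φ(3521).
φ is multiplicative, with φ(p^e) = p^e − p^(e−1). Factorise 3521 = 7 · 503. Then
  φ(3521) = (7 − 1) · (503 − 1) = 6 · 502 = 3012.

Final answer: φ(3521) = 3012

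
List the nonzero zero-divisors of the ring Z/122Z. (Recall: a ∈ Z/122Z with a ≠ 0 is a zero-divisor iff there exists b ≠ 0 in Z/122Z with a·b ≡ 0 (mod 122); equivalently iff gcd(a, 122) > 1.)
nonzero zero-divisors of Z/122Z = {2, 4, 6, 8, 10, 12, 14, 16, 18, 20, 22, 24, 26, 28, 30, 32, 34, 36, 38, 40, 42, 44, 46, 48, 50, 52, 54, 56, 58, 60, 61, 62, 64, 66, 68, 70, 72, 74, 76, 78, 80, 82, 84, 86, 88, 90, 92, 94, 96, 98, 100, 102, 104, 106, 108, 110, 112, 114, 116, 118, 120}

An element a ∈ Z/122Z (with a ≠ 0) is a zero-divisor iff gcd(a, 122) > 1 (because a is a unit precisely when gcd(a, n) = 1, and in Z/nZ every nonzero, non-unit element is a zero-divisor). Scan a = 1, ..., 121 and keep those with gcd(a, 122) > 1:
  gcd(2, 122) = 2, gcd(4, 122) = 2, gcd(6, 122) = 2, gcd(8, 122) = 2, gcd(10, 122) = 2, gcd(12, 122) = 2, gcd(14, 122) = 2, gcd(16, 122) = 2, gcd(18, 122) = 2, gcd(20, 122) = 2, gcd(22, 122) = 2, gcd(24, 122) = 2, gcd(26, 122) = 2, gcd(28, 122) = 2, gcd(30, 122) = 2, gcd(32, 122) = 2, gcd(34, 122) = 2, gcd(36, 122) = 2, gcd(38, 122) = 2, gcd(40, 122) = 2, gcd(42, 122) = 2, gcd(44, 122) = 2, gcd(46, 122) = 2, gcd(48, 122) = 2, gcd(50, 122) = 2, gcd(52, 122) = 2, gcd(54, 122) = 2, gcd(56, 122) = 2, gcd(58, 122) = 2, gcd(60, 122) = 2, gcd(61, 122) = 61, gcd(62, 122) = 2, gcd(64, 122) = 2, gcd(66, 122) = 2, gcd(68, 122) = 2, gcd(70, 122) = 2, gcd(72, 122) = 2, gcd(74, 122) = 2, gcd(76, 122) = 2, gcd(78, 122) = 2, gcd(80, 122) = 2, gcd(82, 122) = 2, gcd(84, 122) = 2, gcd(86, 122) = 2, gcd(88, 122) = 2, gcd(90, 122) = 2, gcd(92, 122) = 2, gcd(94, 122) = 2, gcd(96, 122) = 2, gcd(98, 122) = 2, gcd(100, 122) = 2, gcd(102, 122) = 2, gcd(104, 122) = 2, gcd(106, 122) = 2, gcd(108, 122) = 2, gcd(110, 122) = 2, gcd(112, 122) = 2, gcd(114, 122) = 2, gcd(116, 122) = 2, gcd(118, 122) = 2, gcd(120, 122) = 2.
All other a ∈ {1, ..., 121} have gcd(a, 122) = 1 and are units. So the nonzero zero-divisors are exactly the 61 values of a appearing in this scan.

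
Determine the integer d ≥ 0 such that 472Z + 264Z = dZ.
(472, 264) = (8); d = 8

In the PID Z, (a, b) is generated by gcd(a, b). Compute gcd(472, 264) with the extended Euclidean algorithm, tracking rows (r, s, t) with s·472 + t·264 = r:
  row A: (472, 1, 0)   [1·472 + 0·264 = 472]
  row B: (264, 0, 1)   [0·472 + 1·264 = 264]
  472 = 1·264 + 208   → row C = row A − 1·row B = (208, 1, −1)   [check: 1·472 − 1·264 = 208]
  264 = 1·208 + 56   → row D = row B − 1·row C = (56, −1, 2)   [check: −1·472 + 2·264 = 56]
  208 = 3·56 + 40   → row E = row C − 3·row D = (40, 4, −7)   [check: 4·472 − 7·264 = 40]
  56 = 1·40 + 16   → row F = row D − 1·row E = (16, −5, 9)   [check: −5·472 + 9·264 = 16]
  40 = 2·16 + 8   → row G = row E − 2·row F = (8, 14, −25)   [check: 14·472 − 25·264 = 8]
  16 = 2·8 + 0   → remainder 0, stop. gcd = 8 (last nonzero row G).
So gcd(472, 264) = 8, with Bézout identity 14·472 − 25·264 = 8. Containment (⊇): the Bézout identity exhibits 8 as an element of (472, 264), giving (8) ⊆ (472, 264). Containment (⊆): since 8 | 472 and 8 | 264 (472 = 8·59, 264 = 8·33), every Z-linear combination of 472 and 264 is divisible by 8, so (472, 264) ⊆ (8). Therefore (472, 264) = (8), d = 8.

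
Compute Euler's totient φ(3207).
φ(3207) = 2136

φ is multiplicative, with φ(p^e) = p^e − p^(e−1). Factorise 3207 = 3 · 1069. Then
  φ(3207) = (3 − 1) · (1069 − 1) = 2 · 1068 = 2136.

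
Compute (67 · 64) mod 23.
10

Reduce the factors first: 67 ≡ 21, 64 ≡ 18 (mod 23), so 67 · 64 ≡ 21 · 18 (mod 23). 21 · 18 = 378. Dividing by 23: 378 = 16·23 + 10. So (67 · 64) mod 23 = 10.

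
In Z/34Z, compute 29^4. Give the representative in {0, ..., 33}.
Use repeated squaring. Binary(4) = 100. Walk through the bits of the exponent 4 left-to-right: at each bit after the leading one, square the running value, then multiply by 29 if the bit is 1 (always reducing mod 34):
  bit 1 = 1 (leading): start with 29.
  bit 2 = 0: square 29^2 = 841 ≡ 25 (mod 34).
  bit 3 = 0: square 25^2 = 625 ≡ 13 (mod 34).
Final value: 29^4 ≡ 13 (mod 34).

Final answer: 13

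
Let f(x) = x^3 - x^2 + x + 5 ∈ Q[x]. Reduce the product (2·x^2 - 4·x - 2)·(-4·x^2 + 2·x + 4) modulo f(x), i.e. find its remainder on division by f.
a · b ≡ 28·x^2 + 8·x - 68 (mod f(x))

First multiply in Q[x] without reducing: a · b = -8·x^4 + 20·x^3 + 8·x^2 - 20·x - 8. Now divide by f(x) = x^3 - x^2 + x + 5, eliminating the leading term at each step:
  leading term -8·x^4: subtract (-8·x)·f(x) = -8·x^4 + 8·x^3 - 8·x^2 - 40·x, leaving 12·x^3 + 16·x^2 + 20·x - 8
  leading term 12·x^3: subtract (12)·f(x) = 12·x^3 - 12·x^2 + 12·x + 60, leaving 28·x^2 + 8·x - 68
The degree is now < 3, so this is the remainder. Hence a · b ≡ 28·x^2 + 8·x - 68 in Q[x]/(f).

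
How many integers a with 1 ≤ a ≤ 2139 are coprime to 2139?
The number of a ∈ {1, ..., 2139} with gcd(a, 2139) = 1 is by definition Euler's totient φ(2139). φ is multiplicative, with φ(p^e) = p^e − p^(e−1). Factorise 2139 = 3 · 23 · 31. Then
  φ(2139) = (3 − 1) · (23 − 1) · (31 − 1) = 2 · 22 · 30 = 1320.
So there are 1320 such integers.

Final answer: 1320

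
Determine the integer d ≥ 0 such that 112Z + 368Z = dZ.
In the PID Z, (a, b) is generated by gcd(a, b). Compute gcd(368, 112) with the extended Euclidean algorithm, tracking rows (r, s, t) with s·368 + t·112 = r:
  row A: (368, 1, 0)   [1·368 + 0·112 = 368]
  row B: (112, 0, 1)   [0·368 + 1·112 = 112]
  368 = 3·112 + 32   → row C = row A − 3·row B = (32, 1, −3)   [check: 1·368 − 3·112 = 32]
  112 = 3·32 + 16   → row D = row B − 3·row C = (16, −3, 10)   [check: −3·368 + 10·112 = 16]
  32 = 2·16 + 0   → remainder 0, stop. gcd = 16 (last nonzero row D).
So gcd(112, 368) = 16, with Bézout identity −3·368 + 10·112 = 16. Containment (⊇): the Bézout identity exhibits 16 as an element of (112, 368), giving (16) ⊆ (112, 368). Containment (⊆): since 16 | 112 and 16 | 368 (112 = 16·7, 368 = 16·23), every Z-linear combination of 112 and 368 is divisible by 16, so (112, 368) ⊆ (16). Therefore (112, 368) = (16), d = 16.

Final answer: (112, 368) = (16); d = 16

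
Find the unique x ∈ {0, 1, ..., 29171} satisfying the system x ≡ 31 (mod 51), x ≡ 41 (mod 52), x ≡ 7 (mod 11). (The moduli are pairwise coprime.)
x ≡ 4825 (mod 29172); the representative in [0, 29172) is 4825

The moduli 51, 52, 11 are pairwise coprime, so by the CRT there is a unique solution mod 51·52·11 = 29172.
Solve by successive substitution. Start with x ≡ 31 (mod 51).
  Combine with x ≡ 41 (mod 52): write x = 31 + 51·t and require 31 + 51·t ≡ 41 (mod 52), i.e. 51·t ≡ 41 − 31 ≡ 10 (mod 52). Since 51^(−1) ≡ 51 (mod 52), t ≡ 51·10 ≡ 42 (mod 52). So x ≡ 31 + 51·42 = 2173 (mod 2652).
  Combine with x ≡ 7 (mod 11): write x = 2173 + 2652·t and require 2173 + 2652·t ≡ 7 (mod 11), i.e. 2652·t ≡ 7 − 2173 ≡ 1 (mod 11). Since 2652^(−1) ≡ 1 (mod 11) (2652 ≡ 1 (mod 11)), t ≡ 1·1 ≡ 1 (mod 11). So x ≡ 2173 + 2652·1 = 4825 (mod 29172).
Unique solution in [0, 29172): x = 4825.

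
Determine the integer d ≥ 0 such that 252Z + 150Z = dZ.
(252, 150) = (6); d = 6

In the PID Z, (a, b) is generated by gcd(a, b). Compute gcd(252, 150) with the extended Euclidean algorithm, tracking rows (r, s, t) with s·252 + t·150 = r:
  row A: (252, 1, 0)   [1·252 + 0·150 = 252]
  row B: (150, 0, 1)   [0·252 + 1·150 = 150]
  252 = 1·150 + 102   → row C = row A − 1·row B = (102, 1, −1)   [check: 1·252 − 1·150 = 102]
  150 = 1·102 + 48   → row D = row B − 1·row C = (48, −1, 2)   [check: −1·252 + 2·150 = 48]
  102 = 2·48 + 6   → row E = row C − 2·row D = (6, 3, −5)   [check: 3·252 − 5·150 = 6]
  48 = 8·6 + 0   → remainder 0, stop. gcd = 6 (last nonzero row E).
So gcd(252, 150) = 6, with Bézout identity 3·252 − 5·150 = 6. Containment (⊇): the Bézout identity exhibits 6 as an element of (252, 150), giving (6) ⊆ (252, 150). Containment (⊆): since 6 | 252 and 6 | 150 (252 = 6·42, 150 = 6·25), every Z-linear combination of 252 and 150 is divisible by 6, so (252, 150) ⊆ (6). Therefore (252, 150) = (6), d = 6.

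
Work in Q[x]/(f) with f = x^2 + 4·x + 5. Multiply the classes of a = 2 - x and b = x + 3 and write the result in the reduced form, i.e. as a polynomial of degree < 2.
First multiply in Q[x] without reducing: a · b = -x^2 - x + 6. Now divide by f(x) = x^2 + 4·x + 5, eliminating the leading term at each step:
  leading term -x^2: subtract (-1)·f(x) = -x^2 - 4·x - 5, leaving 3·x + 11
The degree is now < 2, so this is the remainder. Hence a · b ≡ 3·x + 11 in Q[x]/(f).

Final answer: a · b ≡ 3·x + 11 (mod f(x))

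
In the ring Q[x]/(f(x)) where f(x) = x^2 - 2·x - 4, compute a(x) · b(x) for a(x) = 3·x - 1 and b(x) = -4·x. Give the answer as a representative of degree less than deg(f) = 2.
a · b ≡ -20·x - 48 (mod f(x))

First multiply in Q[x] without reducing: a · b = -12·x^2 + 4·x. Now divide by f(x) = x^2 - 2·x - 4, eliminating the leading term at each step:
  leading term -12·x^2: subtract (-12)·f(x) = -12·x^2 + 24·x + 48, leaving -20·x - 48
The degree is now < 2, so this is the remainder. Hence a · b ≡ -20·x - 48 in Q[x]/(f).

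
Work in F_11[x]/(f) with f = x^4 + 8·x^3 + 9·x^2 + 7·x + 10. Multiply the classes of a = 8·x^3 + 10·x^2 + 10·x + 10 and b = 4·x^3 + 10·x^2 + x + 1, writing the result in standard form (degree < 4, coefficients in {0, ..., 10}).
Multiply as integer polynomials: a · b = 32·x^6 + 120·x^5 + 148·x^4 + 158·x^3 + 120·x^2 + 20·x + 10. Reducing coefficients mod 11: a · b ≡ 10·x^6 + 10·x^5 + 5·x^4 + 4·x^3 + 10·x^2 + 9·x + 10. Now divide by f(x) = x^4 + 8·x^3 + 9·x^2 + 7·x + 10 in F_11[x], eliminating the leading term at each step:
  leading term 10·x^6: subtract (10·x^2)·f(x) = 10·x^6 + 3·x^5 + 2·x^4 + 4·x^3 + x^2, leaving 7·x^5 + 3·x^4 + 9·x^2 + 9·x + 10 (coefficients mod 11)
  leading term 7·x^5: subtract (7·x)·f(x) = 7·x^5 + x^4 + 8·x^3 + 5·x^2 + 4·x, leaving 2·x^4 + 3·x^3 + 4·x^2 + 5·x + 10 (coefficients mod 11)
  leading term 2·x^4: subtract (2)·f(x) = 2·x^4 + 5·x^3 + 7·x^2 + 3·x + 9, leaving 9·x^3 + 8·x^2 + 2·x + 1 (coefficients mod 11)
The degree is now < 4, so this is the remainder. Hence a · b ≡ 9·x^3 + 8·x^2 + 2·x + 1 in F_11[x]/(f).

Final answer: a · b ≡ 9·x^3 + 8·x^2 + 2·x + 1 (mod f(x))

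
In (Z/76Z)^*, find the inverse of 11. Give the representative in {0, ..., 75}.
11^(−1) ≡ 7 (mod 76)

Apply the extended Euclidean algorithm to (76, 11), tracking rows (r, s, t) with s·76 + t·11 = r. Each division r_prev = q·r_cur + r_new produces the new row as (previous row) − q·(current row):
  row A: (76, 1, 0)   [1·76 + 0·11 = 76]
  row B: (11, 0, 1)   [0·76 + 1·11 = 11]
  76 = 6·11 + 10   → row C = row A − 6·row B = (10, 1, −6)   [check: 1·76 − 6·11 = 10]
  11 = 1·10 + 1   → row D = row B − 1·row C = (1, −1, 7)   [check: −1·76 + 7·11 = 1]
  10 = 10·1 + 0   → remainder 0, stop. gcd = 1 (last nonzero row D).
The gcd is 1, so 11 is invertible mod 76. The last nonzero row gives −1·76 + 7·11 = 1, so t = 7. So 11^(−1) ≡ 7 (mod 76). Verify: 11 · 7 = 77 ≡ 1 (mod 76). ✓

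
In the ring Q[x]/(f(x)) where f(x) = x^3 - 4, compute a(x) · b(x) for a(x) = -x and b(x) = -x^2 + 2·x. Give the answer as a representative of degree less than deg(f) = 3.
a · b ≡ 4 - 2·x^2 (mod f(x))

First multiply in Q[x] without reducing: a · b = x^3 - 2·x^2. Now divide by f(x) = x^3 - 4, eliminating the leading term at each step:
  leading term x^3: subtract (1)·f(x) = x^3 - 4, leaving 4 - 2·x^2
The degree is now < 3, so this is the remainder. Hence a · b ≡ 4 - 2·x^2 in Q[x]/(f).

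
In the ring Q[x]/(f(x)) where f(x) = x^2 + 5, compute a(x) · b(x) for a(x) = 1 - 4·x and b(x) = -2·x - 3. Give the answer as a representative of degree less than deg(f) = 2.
a · b ≡ 10·x - 43 (mod f(x))

First multiply in Q[x] without reducing: a · b = 8·x^2 + 10·x - 3. Now divide by f(x) = x^2 + 5, eliminating the leading term at each step:
  leading term 8·x^2: subtract (8)·f(x) = 8·x^2 + 40, leaving 10·x - 43
The degree is now < 2, so this is the remainder. Hence a · b ≡ 10·x - 43 in Q[x]/(f).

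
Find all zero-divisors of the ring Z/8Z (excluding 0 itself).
An element a ∈ Z/8Z (with a ≠ 0) is a zero-divisor iff gcd(a, 8) > 1 (because a is a unit precisely when gcd(a, n) = 1, and in Z/nZ every nonzero, non-unit element is a zero-divisor). Scan a = 1, ..., 7 and keep those with gcd(a, 8) > 1:
  gcd(2, 8) = 2, gcd(4, 8) = 4, gcd(6, 8) = 2.
All other a ∈ {1, ..., 7} have gcd(a, 8) = 1 and are units. So the nonzero zero-divisors are exactly the 3 values of a appearing in this scan.

Final answer: nonzero zero-divisors of Z/8Z = {2, 4, 6}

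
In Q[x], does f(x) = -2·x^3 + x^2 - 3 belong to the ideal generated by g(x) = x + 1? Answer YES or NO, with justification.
In Q[x] the ideal (g) consists of all multiples of g, so f ∈ (g) iff g | f, i.e. iff the remainder of f on division by g is 0. Divide f by g (g is monic, so eliminate the leading term of the running remainder at each step):
  leading term -2·x^3: subtract (-2·x^2)·g(x) = -2·x^3 - 2·x^2, leaving 3·x^2 - 3
  leading term 3·x^2: subtract (3·x)·g(x) = 3·x^2 + 3·x, leaving -3·x - 3
  leading term -3·x: subtract (-3)·g(x) = -3·x - 3, leaving 0
The remainder is 0, so f(x) = g(x) · h(x) with h(x) = -2·x^2 + 3·x - 3. Hence g | f, i.e. f ∈ (g).

Final answer: YES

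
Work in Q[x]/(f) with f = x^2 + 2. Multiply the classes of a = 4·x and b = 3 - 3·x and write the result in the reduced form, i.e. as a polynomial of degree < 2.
First multiply in Q[x] without reducing: a · b = -12·x^2 + 12·x. Now divide by f(x) = x^2 + 2, eliminating the leading term at each step:
  leading term -12·x^2: subtract (-12)·f(x) = -12·x^2 - 24, leaving 12·x + 24
The degree is now < 2, so this is the remainder. Hence a · b ≡ 12·x + 24 in Q[x]/(f).

Final answer: a · b ≡ 12·x + 24 (mod f(x))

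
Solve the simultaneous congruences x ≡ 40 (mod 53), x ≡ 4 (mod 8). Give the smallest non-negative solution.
x ≡ 252 (mod 424); the representative in [0, 424) is 252

The moduli 53, 8 are pairwise coprime, so by the CRT there is a unique solution mod 53·8 = 424.
Solve by successive substitution. Start with x ≡ 40 (mod 53).
  Combine with x ≡ 4 (mod 8): write x = 40 + 53·t and require 40 + 53·t ≡ 4 (mod 8), i.e. 53·t ≡ 4 − 40 ≡ 4 (mod 8). Since 53^(−1) ≡ 5 (mod 8) (53 ≡ 5 (mod 8)), t ≡ 5·4 ≡ 4 (mod 8). So x ≡ 40 + 53·4 = 252 (mod 424).
Unique solution in [0, 424): x = 252.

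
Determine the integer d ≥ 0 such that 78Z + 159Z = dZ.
(78, 159) = (3); d = 3

In the PID Z, (a, b) is generated by gcd(a, b). Compute gcd(159, 78) with the extended Euclidean algorithm, tracking rows (r, s, t) with s·159 + t·78 = r:
  row A: (159, 1, 0)   [1·159 + 0·78 = 159]
  row B: (78, 0, 1)   [0·159 + 1·78 = 78]
  159 = 2·78 + 3   → row C = row A − 2·row B = (3, 1, −2)   [check: 1·159 − 2·78 = 3]
  78 = 26·3 + 0   → remainder 0, stop. gcd = 3 (last nonzero row C).
So gcd(78, 159) = 3, with Bézout identity 1·159 − 2·78 = 3. Containment (⊇): the Bézout identity exhibits 3 as an element of (78, 159), giving (3) ⊆ (78, 159). Containment (⊆): since 3 | 78 and 3 | 159 (78 = 3·26, 159 = 3·53), every Z-linear combination of 78 and 159 is divisible by 3, so (78, 159) ⊆ (3). Therefore (78, 159) = (3), d = 3.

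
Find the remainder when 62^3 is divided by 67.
9

Use repeated squaring. Binary(3) = 11. Walk through the bits of the exponent 3 left-to-right: at each bit after the leading one, square the running value, then multiply by 62 if the bit is 1 (always reducing mod 67):
  bit 1 = 1 (leading): start with 62.
  bit 2 = 1: square 62^2 = 3844 ≡ 25; bit is 1, so multiply 25·62 = 1550 ≡ 9 (mod 67).
Final value: 62^3 ≡ 9 (mod 67).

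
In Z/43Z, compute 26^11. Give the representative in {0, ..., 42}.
19

Use repeated squaring. Binary(11) = 1011. Walk through the bits of the exponent 11 left-to-right: at each bit after the leading one, square the running value, then multiply by 26 if the bit is 1 (always reducing mod 43):
  bit 1 = 1 (leading): start with 26.
  bit 2 = 0: square 26^2 = 676 ≡ 31 (mod 43).
  bit 3 = 1: square 31^2 = 961 ≡ 15; bit is 1, so multiply 15·26 = 390 ≡ 3 (mod 43).
  bit 4 = 1: square 3^2 = 9; bit is 1, so multiply 9·26 = 234 ≡ 19 (mod 43).
Final value: 26^11 ≡ 19 (mod 43).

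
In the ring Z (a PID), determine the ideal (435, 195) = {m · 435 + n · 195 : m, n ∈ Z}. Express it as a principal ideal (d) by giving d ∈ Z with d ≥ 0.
In the PID Z, (a, b) is generated by gcd(a, b). Compute gcd(435, 195) with the extended Euclidean algorithm, tracking rows (r, s, t) with s·435 + t·195 = r:
  row A: (435, 1, 0)   [1·435 + 0·195 = 435]
  row B: (195, 0, 1)   [0·435 + 1·195 = 195]
  435 = 2·195 + 45   → row C = row A − 2·row B = (45, 1, −2)   [check: 1·435 − 2·195 = 45]
  195 = 4·45 + 15   → row D = row B − 4·row C = (15, −4, 9)   [check: −4·435 + 9·195 = 15]
  45 = 3·15 + 0   → remainder 0, stop. gcd = 15 (last nonzero row D).
So gcd(435, 195) = 15, with Bézout identity −4·435 + 9·195 = 15. Containment (⊇): the Bézout identity exhibits 15 as an element of (435, 195), giving (15) ⊆ (435, 195). Containment (⊆): since 15 | 435 and 15 | 195 (435 = 15·29, 195 = 15·13), every Z-linear combination of 435 and 195 is divisible by 15, so (435, 195) ⊆ (15). Therefore (435, 195) = (15), d = 15.

Final answer: (435, 195) = (15); d = 15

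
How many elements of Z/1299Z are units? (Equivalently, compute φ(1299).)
Z/1299Z has φ(1299) = 864 units

An element a ∈ Z/1299Z is a unit iff gcd(a, 1299) = 1, so the number of units is φ(1299). φ is multiplicative, with φ(p^e) = p^e − p^(e−1). Factorise 1299 = 3 · 433. Then
  φ(1299) = (3 − 1) · (433 − 1) = 2 · 432 = 864.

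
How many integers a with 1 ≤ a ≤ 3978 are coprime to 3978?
1152

The number of a ∈ {1, ..., 3978} with gcd(a, 3978) = 1 is by definition Euler's totient φ(3978). φ is multiplicative, with φ(p^e) = p^e − p^(e−1). Factorise 3978 = 2 · 3^2 · 13 · 17. Then
  φ(3978) = (2 − 1) · (3^2 − 3^1) · (13 − 1) · (17 − 1) = 1 · 6 · 12 · 16 = 1152.
So there are 1152 such integers.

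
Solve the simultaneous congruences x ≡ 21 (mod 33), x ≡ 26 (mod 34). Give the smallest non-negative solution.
x ≡ 978 (mod 1122); the representative in [0, 1122) is 978

The moduli 33, 34 are pairwise coprime, so by the CRT there is a unique solution mod 33·34 = 1122.
Solve by successive substitution. Start with x ≡ 21 (mod 33).
  Combine with x ≡ 26 (mod 34): write x = 21 + 33·t and require 21 + 33·t ≡ 26 (mod 34), i.e. 33·t ≡ 26 − 21 ≡ 5 (mod 34). Since 33^(−1) ≡ 33 (mod 34), t ≡ 33·5 ≡ 29 (mod 34). So x ≡ 21 + 33·29 = 978 (mod 1122).
Unique solution in [0, 1122): x = 978.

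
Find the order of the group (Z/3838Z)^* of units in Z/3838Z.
(Z/3838Z)^* consists of the classes a with gcd(a, 3838) = 1, so its order is φ(3838). φ is multiplicative, with φ(p^e) = p^e − p^(e−1). Factorise 3838 = 2 · 19 · 101. Then
  φ(3838) = (2 − 1) · (19 − 1) · (101 − 1) = 1 · 18 · 100 = 1800.
Thus |(Z/3838Z)^*| = 1800.

Final answer: |(Z/3838Z)^*| = 1800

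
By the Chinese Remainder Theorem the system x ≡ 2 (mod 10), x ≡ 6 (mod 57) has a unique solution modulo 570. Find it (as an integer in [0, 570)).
x ≡ 462 (mod 570); the representative in [0, 570) is 462

The moduli 10, 57 are pairwise coprime, so by the CRT there is a unique solution mod 10·57 = 570.
Solve by successive substitution. Start with x ≡ 2 (mod 10).
  Combine with x ≡ 6 (mod 57): write x = 2 + 10·t and require 2 + 10·t ≡ 6 (mod 57), i.e. 10·t ≡ 6 − 2 ≡ 4 (mod 57). Since 10^(−1) ≡ 40 (mod 57), t ≡ 40·4 ≡ 46 (mod 57). So x ≡ 2 + 10·46 = 462 (mod 570).
Unique solution in [0, 570): x = 462.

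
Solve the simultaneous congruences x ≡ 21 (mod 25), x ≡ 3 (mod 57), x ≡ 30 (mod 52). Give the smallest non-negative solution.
x ≡ 5646 (mod 74100); the representative in [0, 74100) is 5646

The moduli 25, 57, 52 are pairwise coprime, so by the CRT there is a unique solution mod 25·57·52 = 74100.
Solve by successive substitution. Start with x ≡ 21 (mod 25).
  Combine with x ≡ 3 (mod 57): write x = 21 + 25·t and require 21 + 25·t ≡ 3 (mod 57), i.e. 25·t ≡ 3 − 21 ≡ 39 (mod 57). Since 25^(−1) ≡ 16 (mod 57), t ≡ 16·39 ≡ 54 (mod 57). So x ≡ 21 + 25·54 = 1371 (mod 1425).
  Combine with x ≡ 30 (mod 52): write x = 1371 + 1425·t and require 1371 + 1425·t ≡ 30 (mod 52), i.e. 1425·t ≡ 30 − 1371 ≡ 11 (mod 52). Since 1425^(−1) ≡ 5 (mod 52) (1425 ≡ 21 (mod 52)), t ≡ 5·11 ≡ 3 (mod 52). So x ≡ 1371 + 1425·3 = 5646 (mod 74100).
Unique solution in [0, 74100): x = 5646.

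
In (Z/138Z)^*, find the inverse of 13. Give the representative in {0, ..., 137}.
Apply the extended Euclidean algorithm to (138, 13), tracking rows (r, s, t) with s·138 + t·13 = r. Each division r_prev = q·r_cur + r_new produces the new row as (previous row) − q·(current row):
  row A: (138, 1, 0)   [1·138 + 0·13 = 138]
  row B: (13, 0, 1)   [0·138 + 1·13 = 13]
  138 = 10·13 + 8   → row C = row A − 10·row B = (8, 1, −10)   [check: 1·138 − 10·13 = 8]
  13 = 1·8 + 5   → row D = row B − 1·row C = (5, −1, 11)   [check: −1·138 + 11·13 = 5]
  8 = 1·5 + 3   → row E = row C − 1·row D = (3, 2, −21)   [check: 2·138 − 21·13 = 3]
  5 = 1·3 + 2   → row F = row D − 1·row E = (2, −3, 32)   [check: −3·138 + 32·13 = 2]
  3 = 1·2 + 1   → row G = row E − 1·row F = (1, 5, −53)   [check: 5·138 − 53·13 = 1]
  2 = 2·1 + 0   → remainder 0, stop. gcd = 1 (last nonzero row G).
The gcd is 1, so 13 is invertible mod 138. The last nonzero row gives 5·138 − 53·13 = 1, so t = −53. So 13^(−1) ≡ −53 ≡ 85 (mod 138). Verify: 13 · 85 = 1105 ≡ 1 (mod 138). ✓

Final answer: 13^(−1) ≡ 85 (mod 138)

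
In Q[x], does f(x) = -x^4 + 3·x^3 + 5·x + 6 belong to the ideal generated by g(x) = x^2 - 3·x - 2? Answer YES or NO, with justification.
In Q[x] the ideal (g) consists of all multiples of g, so f ∈ (g) iff g | f, i.e. iff the remainder of f on division by g is 0. Divide f by g (g is monic, so eliminate the leading term of the running remainder at each step):
  leading term -x^4: subtract (-x^2)·g(x) = -x^4 + 3·x^3 + 2·x^2, leaving -2·x^2 + 5·x + 6
  leading term -2·x^2: subtract (-2)·g(x) = -2·x^2 + 6·x + 4, leaving 2 - x
The remainder r(x) = 2 - x ≠ 0 (and deg r < deg g), so g ∤ f, i.e. f ∉ (g).

Final answer: NO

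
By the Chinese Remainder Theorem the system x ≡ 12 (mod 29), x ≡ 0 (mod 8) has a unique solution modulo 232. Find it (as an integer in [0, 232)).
x ≡ 128 (mod 232); the representative in [0, 232) is 128

The moduli 29, 8 are pairwise coprime, so by the CRT there is a unique solution mod 29·8 = 232.
Solve by successive substitution. Start with x ≡ 12 (mod 29).
  Combine with x ≡ 0 (mod 8): write x = 12 + 29·t and require 12 + 29·t ≡ 0 (mod 8), i.e. 29·t ≡ 0 − 12 ≡ 4 (mod 8). Since 29^(−1) ≡ 5 (mod 8) (29 ≡ 5 (mod 8)), t ≡ 5·4 ≡ 4 (mod 8). So x ≡ 12 + 29·4 = 128 (mod 232).
Unique solution in [0, 232): x = 128.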